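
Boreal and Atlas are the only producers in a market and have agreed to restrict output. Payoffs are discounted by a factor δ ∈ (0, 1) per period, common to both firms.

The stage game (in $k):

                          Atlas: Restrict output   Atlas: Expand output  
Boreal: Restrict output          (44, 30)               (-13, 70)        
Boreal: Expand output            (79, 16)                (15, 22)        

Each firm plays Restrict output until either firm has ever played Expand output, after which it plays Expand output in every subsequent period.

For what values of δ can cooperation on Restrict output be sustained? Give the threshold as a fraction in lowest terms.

Boreal: cooperation gives 44 each period; deviation gives 79 once then 15 forever.
  44/(1−δ) ≥ 79 + 15δ/(1−δ) ⇒ δ ≥ 35/64.
Atlas: cooperation gives 30 each period; deviation gives 70 once then 22 forever.
  δ ≥ 40/48 = 5/6.
Both must hold, so the binding constraint is Atlas's: δ ≥ 5/6.

5/6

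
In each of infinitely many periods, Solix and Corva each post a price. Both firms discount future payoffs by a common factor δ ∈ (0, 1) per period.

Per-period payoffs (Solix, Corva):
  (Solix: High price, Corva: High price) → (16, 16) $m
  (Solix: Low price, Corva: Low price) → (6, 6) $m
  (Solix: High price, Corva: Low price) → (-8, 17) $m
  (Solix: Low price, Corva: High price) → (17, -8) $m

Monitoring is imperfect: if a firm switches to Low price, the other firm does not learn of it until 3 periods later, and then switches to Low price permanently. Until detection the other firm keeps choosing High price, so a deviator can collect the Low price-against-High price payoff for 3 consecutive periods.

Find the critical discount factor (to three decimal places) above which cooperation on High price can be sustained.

The best deviation is to choose Low price for all 3 undetected periods, earning 17 each, then 6 forever once detected.
Deviation value: 17(1−δ^3)/(1−δ) + 6δ^3/(1−δ); cooperation value: 16/(1−δ).
IC: 16 ≥ 17(1−δ^3) + 6δ^3 = 17 − 11δ^3.
So δ^3 ≥ 1/11, giving δ ≥ (1/11)^(1/3) ≈ 0.450.

0.450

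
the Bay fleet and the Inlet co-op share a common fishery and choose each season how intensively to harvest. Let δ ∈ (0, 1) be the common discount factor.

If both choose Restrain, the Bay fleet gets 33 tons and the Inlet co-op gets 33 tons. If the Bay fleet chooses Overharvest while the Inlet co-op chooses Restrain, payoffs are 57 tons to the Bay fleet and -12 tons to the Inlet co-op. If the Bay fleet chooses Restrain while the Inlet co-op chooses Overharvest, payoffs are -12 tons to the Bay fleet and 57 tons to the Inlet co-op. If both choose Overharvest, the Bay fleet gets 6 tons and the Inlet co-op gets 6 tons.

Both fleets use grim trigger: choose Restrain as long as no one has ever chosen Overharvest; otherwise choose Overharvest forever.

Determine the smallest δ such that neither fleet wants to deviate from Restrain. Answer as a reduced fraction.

Cooperation forever yields 33 each period: 33/(1−δ).
Deviating yields 57 once, then 6 forever: 57 + 6δ/(1−δ).
No profitable deviation requires 33/(1−δ) ≥ 57 + 6δ/(1−δ).
Multiplying by (1−δ): 33 ≥ 57(1−δ) + 6δ = 57 − 51δ.
So 51δ ≥ 24, i.e. δ ≥ 24/51 = 8/17.

8/17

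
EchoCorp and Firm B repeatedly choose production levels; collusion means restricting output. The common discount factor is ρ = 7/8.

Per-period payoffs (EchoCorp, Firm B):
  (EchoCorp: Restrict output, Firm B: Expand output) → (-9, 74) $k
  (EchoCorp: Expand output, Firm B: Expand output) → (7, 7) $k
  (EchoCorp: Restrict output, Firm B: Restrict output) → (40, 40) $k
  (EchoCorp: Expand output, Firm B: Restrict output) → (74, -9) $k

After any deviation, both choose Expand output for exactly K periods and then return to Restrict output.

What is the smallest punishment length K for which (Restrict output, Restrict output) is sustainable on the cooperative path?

Need Σ_{k=1}^{K} ρ^k ≥ (74−40)/(40−7) = 1.0303 at ρ = 7/8.
At K = 1 the sum is 0.8750 < 1.0303; at K = 2 it is 1.6406 ≥ 1.0303.
So the minimum punishment length is K = 2.

2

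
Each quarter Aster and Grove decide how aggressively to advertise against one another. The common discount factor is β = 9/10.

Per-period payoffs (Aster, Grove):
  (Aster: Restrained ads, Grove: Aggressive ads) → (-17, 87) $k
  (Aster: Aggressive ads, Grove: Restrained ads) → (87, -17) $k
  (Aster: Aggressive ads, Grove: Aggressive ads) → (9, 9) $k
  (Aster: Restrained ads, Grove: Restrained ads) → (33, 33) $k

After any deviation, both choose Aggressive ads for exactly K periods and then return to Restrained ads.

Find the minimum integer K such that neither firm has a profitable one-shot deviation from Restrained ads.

Need Σ_{k=1}^{K} β^k ≥ (87−33)/(33−9) = 2.2500 at β = 9/10.
At K = 2 the sum is 1.7100 < 2.2500; at K = 3 it is 2.4390 ≥ 2.2500.
So the minimum punishment length is K = 3.

3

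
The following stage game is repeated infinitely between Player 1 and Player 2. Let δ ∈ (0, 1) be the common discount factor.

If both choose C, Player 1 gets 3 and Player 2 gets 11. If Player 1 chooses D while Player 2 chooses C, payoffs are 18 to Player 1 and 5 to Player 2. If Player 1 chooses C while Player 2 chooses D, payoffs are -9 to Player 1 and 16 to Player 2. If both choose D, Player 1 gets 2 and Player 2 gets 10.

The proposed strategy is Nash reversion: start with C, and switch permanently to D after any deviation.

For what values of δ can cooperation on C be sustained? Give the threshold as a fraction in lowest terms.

15/16

Player 1's threshold: (18−3)/(18−2) = 15/16.
Player 2's threshold: (16−11)/(16−10) = 5/6.
15/16 > 5/6, so Player 1 binds and δ* = 15/16.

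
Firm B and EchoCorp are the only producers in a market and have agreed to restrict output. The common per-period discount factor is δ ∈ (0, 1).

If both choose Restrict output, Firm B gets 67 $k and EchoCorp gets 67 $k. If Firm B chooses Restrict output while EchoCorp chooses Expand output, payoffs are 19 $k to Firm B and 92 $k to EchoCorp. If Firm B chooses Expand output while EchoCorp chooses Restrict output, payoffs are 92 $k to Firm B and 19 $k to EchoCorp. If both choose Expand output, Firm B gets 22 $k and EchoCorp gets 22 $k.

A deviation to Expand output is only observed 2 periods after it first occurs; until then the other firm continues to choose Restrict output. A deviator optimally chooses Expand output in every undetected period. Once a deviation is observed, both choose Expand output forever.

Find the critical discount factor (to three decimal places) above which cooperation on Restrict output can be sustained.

A deviator earns 92 for 2 periods, then 22 forever; cooperating earns 67 forever. Multiplying the IC by (1−δ):
67 ≥ 92(1−δ^2) + 22δ^2, so 70·δ^2 ≥ 25 and δ^2 ≥ 5/14.
δ ≥ (5/14)^(1/2) ≈ 0.598.

0.598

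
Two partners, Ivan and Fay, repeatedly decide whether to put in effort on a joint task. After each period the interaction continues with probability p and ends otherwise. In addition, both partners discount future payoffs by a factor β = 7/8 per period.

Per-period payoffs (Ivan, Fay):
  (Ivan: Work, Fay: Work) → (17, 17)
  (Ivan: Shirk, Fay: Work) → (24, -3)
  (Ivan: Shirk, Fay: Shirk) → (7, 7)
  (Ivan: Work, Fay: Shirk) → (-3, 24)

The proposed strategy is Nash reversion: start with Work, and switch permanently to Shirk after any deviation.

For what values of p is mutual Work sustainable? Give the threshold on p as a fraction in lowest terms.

With continuation probability p and discount β, the effective per-period discount factor is βp.
Grim-trigger IC: βp ≥ (24−17)/(24−7) = 7/17.
So p ≥ (7/17)/(7/8) = 8/17.

8/17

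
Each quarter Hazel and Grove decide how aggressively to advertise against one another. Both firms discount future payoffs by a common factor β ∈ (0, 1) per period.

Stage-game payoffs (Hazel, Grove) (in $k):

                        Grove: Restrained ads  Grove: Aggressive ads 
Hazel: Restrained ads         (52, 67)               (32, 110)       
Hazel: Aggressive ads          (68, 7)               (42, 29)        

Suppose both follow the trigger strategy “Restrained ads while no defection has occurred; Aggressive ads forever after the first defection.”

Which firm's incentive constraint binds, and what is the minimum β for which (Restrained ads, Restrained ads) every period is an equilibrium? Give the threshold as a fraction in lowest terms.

Hazel; β ≥ 8/13

For Hazel: deviation gain 68−52 = 16, per-period punishment loss 52−42 = 10. IC gives β ≥ 16/26 = 8/13.
For Grove: gain 43, loss 38 per period, so β ≥ 43/81.
The tighter constraint is Hazel's, so cooperation needs β ≥ 8/13.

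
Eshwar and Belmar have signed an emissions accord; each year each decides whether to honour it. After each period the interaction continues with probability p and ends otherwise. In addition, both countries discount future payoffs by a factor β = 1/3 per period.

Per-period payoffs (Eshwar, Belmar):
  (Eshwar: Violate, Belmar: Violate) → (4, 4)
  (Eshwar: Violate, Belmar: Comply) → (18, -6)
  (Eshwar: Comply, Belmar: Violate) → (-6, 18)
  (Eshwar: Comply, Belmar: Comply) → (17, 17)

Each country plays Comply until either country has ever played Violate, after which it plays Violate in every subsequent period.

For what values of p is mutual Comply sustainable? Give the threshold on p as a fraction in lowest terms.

3/14

Expected continuation weight on next period's payoff is β·p = 1/3·p, which plays the role of the discount factor.
Cooperation requires 1/3·p ≥ (18−17)/(18−4) = 1/14, hence p ≥ 3/14.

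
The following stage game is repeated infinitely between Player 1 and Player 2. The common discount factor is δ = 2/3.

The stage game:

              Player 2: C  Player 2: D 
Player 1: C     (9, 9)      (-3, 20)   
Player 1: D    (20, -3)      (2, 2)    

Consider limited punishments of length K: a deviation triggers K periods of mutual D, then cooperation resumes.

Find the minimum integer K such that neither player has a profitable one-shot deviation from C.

4

No profitable deviation requires (9−2)(δ+…+δ^K) ≥ 20−9, i.e. δ+…+δ^K ≥ 11/7 ≈ 1.5714.
With δ = 2/3, the partial sums are K=1: 0.6667, K=2: 1.1111, K=3: 1.4074, K=4: 1.6049.
K = 4 is the first length at which the sum reaches 1.5714.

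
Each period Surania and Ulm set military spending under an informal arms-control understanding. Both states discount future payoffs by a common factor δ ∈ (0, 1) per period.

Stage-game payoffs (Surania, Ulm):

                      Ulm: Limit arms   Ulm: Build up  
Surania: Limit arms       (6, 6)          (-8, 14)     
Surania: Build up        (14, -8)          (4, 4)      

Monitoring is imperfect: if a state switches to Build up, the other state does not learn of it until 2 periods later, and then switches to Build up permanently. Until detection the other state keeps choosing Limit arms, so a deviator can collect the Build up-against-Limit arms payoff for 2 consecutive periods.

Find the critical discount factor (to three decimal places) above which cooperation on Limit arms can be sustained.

0.894

A deviator earns 14 for 2 periods, then 4 forever; cooperating earns 6 forever. Multiplying the IC by (1−δ):
6 ≥ 14(1−δ^2) + 4δ^2, so 10·δ^2 ≥ 8 and δ^2 ≥ 4/5.
δ ≥ (4/5)^(1/2) ≈ 0.894.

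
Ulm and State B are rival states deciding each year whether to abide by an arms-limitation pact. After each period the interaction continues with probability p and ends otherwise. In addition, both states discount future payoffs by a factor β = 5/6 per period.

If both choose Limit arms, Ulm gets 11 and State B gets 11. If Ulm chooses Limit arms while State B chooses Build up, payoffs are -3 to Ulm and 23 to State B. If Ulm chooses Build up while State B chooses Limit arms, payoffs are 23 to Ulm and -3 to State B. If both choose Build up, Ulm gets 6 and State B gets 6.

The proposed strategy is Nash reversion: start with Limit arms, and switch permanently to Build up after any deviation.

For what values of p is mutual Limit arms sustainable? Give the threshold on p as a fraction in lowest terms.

Expected continuation weight on next period's payoff is β·p = 5/6·p, which plays the role of the discount factor.
Cooperation requires 5/6·p ≥ (23−11)/(23−6) = 12/17, hence p ≥ 72/85.

72/85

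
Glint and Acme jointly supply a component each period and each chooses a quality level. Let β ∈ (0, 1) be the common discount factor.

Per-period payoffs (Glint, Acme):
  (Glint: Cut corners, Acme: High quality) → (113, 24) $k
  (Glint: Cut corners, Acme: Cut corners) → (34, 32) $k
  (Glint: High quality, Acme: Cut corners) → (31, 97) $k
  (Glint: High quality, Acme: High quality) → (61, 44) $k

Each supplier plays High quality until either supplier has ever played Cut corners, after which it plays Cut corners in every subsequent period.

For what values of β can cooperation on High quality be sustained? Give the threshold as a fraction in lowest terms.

53/65

For Glint: deviation gain 113−61 = 52, per-period punishment loss 61−34 = 27. IC gives β ≥ 52/79.
For Acme: gain 53, loss 12 per period, so β ≥ 53/65.
The tighter constraint is Acme's, so cooperation needs β ≥ 53/65.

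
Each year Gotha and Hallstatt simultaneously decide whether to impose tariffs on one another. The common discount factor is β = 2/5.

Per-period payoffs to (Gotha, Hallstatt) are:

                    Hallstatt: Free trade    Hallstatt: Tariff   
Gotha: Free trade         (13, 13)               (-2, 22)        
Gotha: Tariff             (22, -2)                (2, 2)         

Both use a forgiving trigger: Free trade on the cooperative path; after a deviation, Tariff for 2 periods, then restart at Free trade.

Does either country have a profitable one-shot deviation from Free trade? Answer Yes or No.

IC: β+…+β^2 ≥ (22−13)/(13−2) = 9/11.
At β = 2/5: partial sum = 0.5600 < 0.8182. Cooperation not sustainable.

Yes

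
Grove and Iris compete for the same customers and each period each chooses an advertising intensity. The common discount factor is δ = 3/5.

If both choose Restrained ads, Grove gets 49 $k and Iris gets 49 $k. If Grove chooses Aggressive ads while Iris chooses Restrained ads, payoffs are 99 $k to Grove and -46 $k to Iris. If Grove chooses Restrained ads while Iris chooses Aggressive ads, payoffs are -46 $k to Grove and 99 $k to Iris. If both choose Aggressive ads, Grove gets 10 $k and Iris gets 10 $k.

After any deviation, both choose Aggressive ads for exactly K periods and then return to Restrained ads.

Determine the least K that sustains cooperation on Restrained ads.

No profitable deviation requires (49−10)(δ+…+δ^K) ≥ 99−49, i.e. δ+…+δ^K ≥ 50/39 ≈ 1.2821.
With δ = 3/5, the partial sums are K=1: 0.6000, K=2: 0.9600, K=3: 1.1760, K=4: 1.3056.
K = 4 is the first length at which the sum reaches 1.2821.

4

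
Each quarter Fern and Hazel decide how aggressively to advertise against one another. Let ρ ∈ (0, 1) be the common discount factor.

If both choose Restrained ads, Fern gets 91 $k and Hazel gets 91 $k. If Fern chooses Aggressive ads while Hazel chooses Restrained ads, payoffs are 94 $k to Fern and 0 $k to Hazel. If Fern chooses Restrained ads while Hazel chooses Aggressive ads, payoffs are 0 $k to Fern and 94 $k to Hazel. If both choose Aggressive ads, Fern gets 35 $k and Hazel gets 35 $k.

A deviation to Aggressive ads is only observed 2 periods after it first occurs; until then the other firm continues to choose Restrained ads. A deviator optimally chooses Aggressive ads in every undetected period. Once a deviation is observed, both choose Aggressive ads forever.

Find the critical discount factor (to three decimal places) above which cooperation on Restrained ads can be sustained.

0.225

The best deviation is to choose Aggressive ads for all 2 undetected periods, earning 94 each, then 35 forever once detected.
Deviation value: 94(1−ρ^2)/(1−ρ) + 35ρ^2/(1−ρ); cooperation value: 91/(1−ρ).
IC: 91 ≥ 94(1−ρ^2) + 35ρ^2 = 94 − 59ρ^2.
So ρ^2 ≥ 3/59, giving ρ ≥ (3/59)^(1/2) ≈ 0.225.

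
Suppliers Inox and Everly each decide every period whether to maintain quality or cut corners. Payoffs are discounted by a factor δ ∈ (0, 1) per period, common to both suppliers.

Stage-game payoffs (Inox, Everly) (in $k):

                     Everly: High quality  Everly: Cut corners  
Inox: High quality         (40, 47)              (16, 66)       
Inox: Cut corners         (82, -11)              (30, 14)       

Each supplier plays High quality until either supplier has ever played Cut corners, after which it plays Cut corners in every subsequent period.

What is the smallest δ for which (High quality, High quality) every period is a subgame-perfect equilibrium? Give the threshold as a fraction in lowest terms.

Inox's threshold: (82−40)/(82−30) = 21/26.
Everly's threshold: (66−47)/(66−14) = 19/52.
21/26 > 19/52, so Inox binds and δ* = 21/26.

21/26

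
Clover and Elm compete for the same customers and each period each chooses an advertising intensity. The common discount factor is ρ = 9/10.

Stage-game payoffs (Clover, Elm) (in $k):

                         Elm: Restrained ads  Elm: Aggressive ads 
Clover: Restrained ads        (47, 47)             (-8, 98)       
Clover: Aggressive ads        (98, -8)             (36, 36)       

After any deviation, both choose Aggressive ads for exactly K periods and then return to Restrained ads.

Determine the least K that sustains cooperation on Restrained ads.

7

No profitable deviation requires (47−36)(ρ+…+ρ^K) ≥ 98−47, i.e. ρ+…+ρ^K ≥ 51/11 ≈ 4.6364.
With ρ = 9/10, the partial sums are K=1: 0.9000, K=2: 1.7100, …, K=5: 3.6856, K=6: 4.2170, K=7: 4.6953.
K = 7 is the first length at which the sum reaches 4.6364.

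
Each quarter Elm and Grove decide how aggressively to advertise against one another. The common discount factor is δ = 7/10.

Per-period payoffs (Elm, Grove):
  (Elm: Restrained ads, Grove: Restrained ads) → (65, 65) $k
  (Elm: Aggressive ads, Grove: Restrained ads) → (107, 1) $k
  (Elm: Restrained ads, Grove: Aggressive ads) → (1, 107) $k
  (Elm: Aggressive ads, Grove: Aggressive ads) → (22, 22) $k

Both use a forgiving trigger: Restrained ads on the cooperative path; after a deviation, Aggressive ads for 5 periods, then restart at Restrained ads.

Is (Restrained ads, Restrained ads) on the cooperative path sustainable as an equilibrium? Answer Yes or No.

Yes

A one-shot deviation gives 107 now, then 22 for 5 periods, then back to 65.
Gain from deviating: (107−65) today; loss: (65−22) in each of the next 5 periods.
No-deviation condition: (65−22)(δ+…+δ^5) ≥ 107−65, i.e. δ+…+δ^5 ≥ 42/43.
At δ = 7/10: δ+…+δ^5 = 1.9412 ≥ 0.9767.
So cooperation is sustainable.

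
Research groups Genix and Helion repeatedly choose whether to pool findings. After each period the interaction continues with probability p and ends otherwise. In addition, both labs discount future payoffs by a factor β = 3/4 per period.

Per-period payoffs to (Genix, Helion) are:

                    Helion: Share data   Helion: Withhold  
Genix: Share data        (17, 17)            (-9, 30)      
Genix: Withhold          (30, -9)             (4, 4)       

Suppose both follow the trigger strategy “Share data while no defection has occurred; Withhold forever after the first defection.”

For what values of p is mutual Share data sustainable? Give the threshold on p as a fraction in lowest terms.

Expected continuation weight on next period's payoff is β·p = 3/4·p, which plays the role of the discount factor.
Cooperation requires 3/4·p ≥ (30−17)/(30−4) = 1/2, hence p ≥ 2/3.

2/3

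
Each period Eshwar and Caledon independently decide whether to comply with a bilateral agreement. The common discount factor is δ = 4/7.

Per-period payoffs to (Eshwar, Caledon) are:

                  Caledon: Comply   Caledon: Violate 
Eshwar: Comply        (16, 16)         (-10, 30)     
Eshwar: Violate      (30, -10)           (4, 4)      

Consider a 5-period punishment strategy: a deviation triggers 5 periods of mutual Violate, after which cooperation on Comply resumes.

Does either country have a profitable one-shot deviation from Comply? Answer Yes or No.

No

IC: δ+…+δ^5 ≥ (30−16)/(16−4) = 7/6.
At δ = 4/7: partial sum = 1.2521 ≥ 1.1667. Cooperation sustainable.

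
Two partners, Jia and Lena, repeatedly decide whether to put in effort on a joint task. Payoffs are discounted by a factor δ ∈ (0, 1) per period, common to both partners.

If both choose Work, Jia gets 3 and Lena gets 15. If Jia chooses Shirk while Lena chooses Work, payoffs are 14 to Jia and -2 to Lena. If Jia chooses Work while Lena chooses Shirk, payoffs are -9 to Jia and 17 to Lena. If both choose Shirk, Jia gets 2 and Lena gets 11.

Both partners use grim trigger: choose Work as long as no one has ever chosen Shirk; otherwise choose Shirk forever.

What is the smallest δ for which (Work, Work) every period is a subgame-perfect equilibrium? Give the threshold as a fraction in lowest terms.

11/12

For Jia: deviation gain 14−3 = 11, per-period punishment loss 3−2 = 1. IC gives δ ≥ 11/12.
For Lena: gain 2, loss 4 per period, so δ ≥ 2/6 = 1/3.
The tighter constraint is Jia's, so cooperation needs δ ≥ 11/12.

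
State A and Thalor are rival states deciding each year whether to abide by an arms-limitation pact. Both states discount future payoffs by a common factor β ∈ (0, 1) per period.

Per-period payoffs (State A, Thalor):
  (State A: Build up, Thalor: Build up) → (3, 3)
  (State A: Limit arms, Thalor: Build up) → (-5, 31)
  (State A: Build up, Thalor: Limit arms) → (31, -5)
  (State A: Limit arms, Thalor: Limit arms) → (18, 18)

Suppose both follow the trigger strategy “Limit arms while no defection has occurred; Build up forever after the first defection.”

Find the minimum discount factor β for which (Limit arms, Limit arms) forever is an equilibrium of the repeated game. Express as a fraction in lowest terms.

13/28

18/(1−β) ≥ 31 + 3β/(1−β)
18 ≥ 31 − 28β
β ≥ 13/28.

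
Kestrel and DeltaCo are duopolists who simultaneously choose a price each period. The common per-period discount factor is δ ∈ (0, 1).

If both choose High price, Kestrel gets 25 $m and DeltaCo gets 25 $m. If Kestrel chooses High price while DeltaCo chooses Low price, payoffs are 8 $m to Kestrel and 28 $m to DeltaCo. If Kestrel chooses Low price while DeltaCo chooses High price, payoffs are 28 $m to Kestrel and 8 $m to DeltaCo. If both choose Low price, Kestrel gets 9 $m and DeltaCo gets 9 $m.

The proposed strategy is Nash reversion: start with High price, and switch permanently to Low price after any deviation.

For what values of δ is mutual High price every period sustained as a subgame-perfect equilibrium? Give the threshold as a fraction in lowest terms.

25/(1−δ) ≥ 28 + 9δ/(1−δ)
25 ≥ 28 − 19δ
δ ≥ 3/19.

3/19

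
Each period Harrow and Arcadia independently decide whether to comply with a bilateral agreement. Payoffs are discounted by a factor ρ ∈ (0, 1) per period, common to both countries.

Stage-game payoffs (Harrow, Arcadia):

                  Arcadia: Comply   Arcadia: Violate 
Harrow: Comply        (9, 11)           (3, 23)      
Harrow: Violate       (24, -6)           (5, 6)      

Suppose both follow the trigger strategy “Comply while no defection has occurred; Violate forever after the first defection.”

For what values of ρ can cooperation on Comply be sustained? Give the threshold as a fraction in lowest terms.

Harrow's threshold: (24−9)/(24−5) = 15/19.
Arcadia's threshold: (23−11)/(23−6) = 12/17.
15/19 > 12/17, so Harrow binds and ρ* = 15/19.

15/19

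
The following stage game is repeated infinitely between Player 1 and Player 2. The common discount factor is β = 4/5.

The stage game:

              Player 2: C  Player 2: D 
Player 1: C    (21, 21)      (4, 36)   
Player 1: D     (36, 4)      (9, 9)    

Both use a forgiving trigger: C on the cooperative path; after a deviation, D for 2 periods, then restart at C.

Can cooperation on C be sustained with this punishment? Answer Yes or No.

A one-shot deviation gives 36 now, then 9 for 2 periods, then back to 21.
Gain from deviating: (36−21) today; loss: (21−9) in each of the next 2 periods.
No-deviation condition: (21−9)(β+…+β^2) ≥ 36−21, i.e. β+…+β^2 ≥ 5/4.
At β = 4/5: β+…+β^2 = 1.4400 ≥ 1.2500.
So cooperation is sustainable.

Yes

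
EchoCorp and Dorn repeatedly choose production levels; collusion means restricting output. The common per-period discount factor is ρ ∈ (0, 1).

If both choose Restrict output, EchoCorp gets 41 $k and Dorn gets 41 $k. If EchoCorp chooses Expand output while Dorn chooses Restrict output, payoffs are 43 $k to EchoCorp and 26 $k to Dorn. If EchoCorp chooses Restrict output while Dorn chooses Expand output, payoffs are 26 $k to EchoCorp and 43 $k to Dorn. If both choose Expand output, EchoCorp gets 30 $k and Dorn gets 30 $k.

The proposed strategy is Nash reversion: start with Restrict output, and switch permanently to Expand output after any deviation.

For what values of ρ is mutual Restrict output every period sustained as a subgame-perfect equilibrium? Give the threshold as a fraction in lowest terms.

Under grim trigger the critical discount factor is (T−C)/(T−P) with T = 43, C = 41, P = 30.
ρ* = (43−41)/(43−30) = 2/13.

2/13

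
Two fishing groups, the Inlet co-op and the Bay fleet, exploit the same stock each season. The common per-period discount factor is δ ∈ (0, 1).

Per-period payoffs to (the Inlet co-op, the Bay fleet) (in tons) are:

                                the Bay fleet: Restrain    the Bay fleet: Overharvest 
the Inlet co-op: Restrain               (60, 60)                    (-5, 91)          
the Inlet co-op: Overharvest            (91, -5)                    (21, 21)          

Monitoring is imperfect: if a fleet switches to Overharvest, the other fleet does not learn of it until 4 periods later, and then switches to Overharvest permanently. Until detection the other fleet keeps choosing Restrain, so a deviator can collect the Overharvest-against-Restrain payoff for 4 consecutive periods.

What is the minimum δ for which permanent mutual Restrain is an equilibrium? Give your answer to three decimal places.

0.816

A deviator earns 91 for 4 periods, then 21 forever; cooperating earns 60 forever. Multiplying the IC by (1−δ):
60 ≥ 91(1−δ^4) + 21δ^4, so 70·δ^4 ≥ 31 and δ^4 ≥ 31/70.
δ ≥ (31/70)^(1/4) ≈ 0.816.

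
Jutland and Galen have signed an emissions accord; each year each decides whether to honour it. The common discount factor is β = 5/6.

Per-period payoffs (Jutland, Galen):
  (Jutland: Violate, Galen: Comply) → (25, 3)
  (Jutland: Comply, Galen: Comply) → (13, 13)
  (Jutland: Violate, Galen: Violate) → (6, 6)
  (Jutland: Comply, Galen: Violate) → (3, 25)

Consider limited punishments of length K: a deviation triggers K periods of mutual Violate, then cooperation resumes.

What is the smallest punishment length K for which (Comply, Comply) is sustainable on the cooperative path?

3

No profitable deviation requires (13−6)(β+…+β^K) ≥ 25−13, i.e. β+…+β^K ≥ 12/7 ≈ 1.7143.
With β = 5/6, the partial sums are K=1: 0.8333, K=2: 1.5278, K=3: 2.1065.
K = 3 is the first length at which the sum reaches 1.7143.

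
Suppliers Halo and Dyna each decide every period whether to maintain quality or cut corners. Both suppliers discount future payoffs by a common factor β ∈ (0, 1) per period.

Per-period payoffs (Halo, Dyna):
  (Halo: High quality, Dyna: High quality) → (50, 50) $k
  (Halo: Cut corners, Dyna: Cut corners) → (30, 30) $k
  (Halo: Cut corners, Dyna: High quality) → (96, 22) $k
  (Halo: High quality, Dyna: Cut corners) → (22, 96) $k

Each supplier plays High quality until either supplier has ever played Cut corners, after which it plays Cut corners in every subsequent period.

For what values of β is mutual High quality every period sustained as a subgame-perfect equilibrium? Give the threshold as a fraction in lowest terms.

23/33

Cooperation forever yields 50 each period: 50/(1−β).
Deviating yields 96 once, then 30 forever: 96 + 30β/(1−β).
No profitable deviation requires 50/(1−β) ≥ 96 + 30β/(1−β).
Multiplying by (1−β): 50 ≥ 96(1−β) + 30β = 96 − 66β.
So 66β ≥ 46, i.e. β ≥ 46/66 = 23/33.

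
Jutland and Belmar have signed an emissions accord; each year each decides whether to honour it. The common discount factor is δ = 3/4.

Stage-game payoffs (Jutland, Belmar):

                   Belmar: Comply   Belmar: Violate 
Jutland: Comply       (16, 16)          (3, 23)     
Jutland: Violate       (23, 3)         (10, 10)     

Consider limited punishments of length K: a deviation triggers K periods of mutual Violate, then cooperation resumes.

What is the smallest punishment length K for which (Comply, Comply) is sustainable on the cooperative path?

IC: δ(1−δ^K)/(1−δ) ≥ (23−16)/(16−10) = 7/6.
With δ = 3/4: need 1 − δ^K ≥ 7/6·(1−3/4)/(3/4), i.e. δ^K ≤ 0.6111.
Since (3/4)^1 = 0.7500 and (3/4)^2 = 0.5625, the smallest such K is 2.

2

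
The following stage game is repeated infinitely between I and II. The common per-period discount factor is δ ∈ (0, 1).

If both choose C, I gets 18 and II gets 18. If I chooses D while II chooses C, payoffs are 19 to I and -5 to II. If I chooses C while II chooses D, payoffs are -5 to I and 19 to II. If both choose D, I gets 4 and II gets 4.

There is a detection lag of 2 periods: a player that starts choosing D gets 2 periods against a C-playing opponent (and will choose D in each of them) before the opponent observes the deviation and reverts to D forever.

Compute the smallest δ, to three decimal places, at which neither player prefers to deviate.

0.258

The best deviation is to choose D for all 2 undetected periods, earning 19 each, then 4 forever once detected.
Deviation value: 19(1−δ^2)/(1−δ) + 4δ^2/(1−δ); cooperation value: 18/(1−δ).
IC: 18 ≥ 19(1−δ^2) + 4δ^2 = 19 − 15δ^2.
So δ^2 ≥ 1/15, giving δ ≥ (1/15)^(1/2) ≈ 0.258.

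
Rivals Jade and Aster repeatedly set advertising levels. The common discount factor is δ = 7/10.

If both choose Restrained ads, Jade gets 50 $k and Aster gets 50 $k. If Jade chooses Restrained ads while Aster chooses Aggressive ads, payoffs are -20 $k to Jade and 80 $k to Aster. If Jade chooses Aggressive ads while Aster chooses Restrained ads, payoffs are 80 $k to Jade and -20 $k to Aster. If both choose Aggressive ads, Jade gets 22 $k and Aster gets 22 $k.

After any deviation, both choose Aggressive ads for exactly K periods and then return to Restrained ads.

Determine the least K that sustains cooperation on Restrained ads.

IC: δ(1−δ^K)/(1−δ) ≥ (80−50)/(50−22) = 15/14.
With δ = 7/10: need 1 − δ^K ≥ 15/14·(1−7/10)/(7/10), i.e. δ^K ≤ 0.5408.
Since (7/10)^1 = 0.7000 and (7/10)^2 = 0.4900, the smallest such K is 2.

2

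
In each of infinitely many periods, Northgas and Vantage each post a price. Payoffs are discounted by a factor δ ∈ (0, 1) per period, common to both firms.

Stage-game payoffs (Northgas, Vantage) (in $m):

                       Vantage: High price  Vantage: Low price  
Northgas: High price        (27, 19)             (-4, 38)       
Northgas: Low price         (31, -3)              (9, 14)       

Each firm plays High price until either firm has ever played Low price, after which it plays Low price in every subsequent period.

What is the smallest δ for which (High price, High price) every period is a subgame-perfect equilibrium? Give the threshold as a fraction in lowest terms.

19/24

For Northgas: deviation gain 31−27 = 4, per-period punishment loss 27−9 = 18. IC gives δ ≥ 4/22 = 2/11.
For Vantage: gain 19, loss 5 per period, so δ ≥ 19/24.
The tighter constraint is Vantage's, so cooperation needs δ ≥ 19/24.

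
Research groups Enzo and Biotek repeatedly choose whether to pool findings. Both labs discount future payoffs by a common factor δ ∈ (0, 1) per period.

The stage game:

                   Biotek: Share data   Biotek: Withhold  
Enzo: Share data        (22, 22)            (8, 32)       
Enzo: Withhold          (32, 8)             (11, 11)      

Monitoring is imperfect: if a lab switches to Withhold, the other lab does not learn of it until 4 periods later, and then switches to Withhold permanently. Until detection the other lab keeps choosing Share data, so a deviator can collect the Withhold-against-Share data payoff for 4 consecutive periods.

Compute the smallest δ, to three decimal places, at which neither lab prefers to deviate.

0.831

A deviator earns 32 for 4 periods, then 11 forever; cooperating earns 22 forever. Multiplying the IC by (1−δ):
22 ≥ 32(1−δ^4) + 11δ^4, so 21·δ^4 ≥ 10 and δ^4 ≥ 10/21.
δ ≥ (10/21)^(1/4) ≈ 0.831.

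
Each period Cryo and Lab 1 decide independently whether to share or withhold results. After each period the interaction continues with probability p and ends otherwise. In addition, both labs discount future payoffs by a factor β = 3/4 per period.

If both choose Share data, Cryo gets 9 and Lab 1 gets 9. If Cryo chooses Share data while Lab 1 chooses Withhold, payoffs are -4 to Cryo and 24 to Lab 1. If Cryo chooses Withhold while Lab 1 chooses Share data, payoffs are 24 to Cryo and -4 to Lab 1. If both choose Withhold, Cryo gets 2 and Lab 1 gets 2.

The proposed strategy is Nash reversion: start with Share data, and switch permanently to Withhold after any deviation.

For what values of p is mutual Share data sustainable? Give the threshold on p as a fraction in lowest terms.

10/11

With continuation probability p and discount β, the effective per-period discount factor is βp.
Grim-trigger IC: βp ≥ (24−9)/(24−2) = 15/22.
So p ≥ (15/22)/(3/4) = 10/11.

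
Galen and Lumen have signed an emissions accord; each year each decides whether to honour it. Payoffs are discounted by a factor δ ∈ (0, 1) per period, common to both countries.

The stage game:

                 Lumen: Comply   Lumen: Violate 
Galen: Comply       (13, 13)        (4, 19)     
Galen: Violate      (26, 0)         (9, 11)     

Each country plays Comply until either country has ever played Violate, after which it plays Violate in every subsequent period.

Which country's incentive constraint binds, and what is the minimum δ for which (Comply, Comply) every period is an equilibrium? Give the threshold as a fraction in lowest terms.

Galen; δ ≥ 13/17

Galen's threshold: (26−13)/(26−9) = 13/17.
Lumen's threshold: (19−13)/(19−11) = 3/4.
13/17 > 3/4, so Galen binds and δ* = 13/17.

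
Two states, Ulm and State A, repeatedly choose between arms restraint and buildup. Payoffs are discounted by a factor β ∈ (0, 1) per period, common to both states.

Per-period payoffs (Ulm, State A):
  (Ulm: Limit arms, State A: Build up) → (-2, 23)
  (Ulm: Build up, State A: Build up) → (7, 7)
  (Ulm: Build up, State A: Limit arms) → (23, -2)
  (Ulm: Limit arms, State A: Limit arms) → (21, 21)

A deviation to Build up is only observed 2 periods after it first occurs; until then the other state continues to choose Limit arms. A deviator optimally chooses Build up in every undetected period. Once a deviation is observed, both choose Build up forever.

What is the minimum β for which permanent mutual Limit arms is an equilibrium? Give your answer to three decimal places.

Deviating for the 2 undetected periods gains 23−21 = 2 per period over cooperation, then loses 21−7 = 14 per period forever once punishment starts.
Gain: 2(1 + β + … + β^1); loss: 14·β^2/(1−β).
No profitable deviation ⇔ 2(1−β^2) ≤ 14·β^2, i.e. β^2 ≥ 2/(2+14) = 1/8.
Hence β ≥ (1/8)^(1/2) ≈ 0.354.

0.354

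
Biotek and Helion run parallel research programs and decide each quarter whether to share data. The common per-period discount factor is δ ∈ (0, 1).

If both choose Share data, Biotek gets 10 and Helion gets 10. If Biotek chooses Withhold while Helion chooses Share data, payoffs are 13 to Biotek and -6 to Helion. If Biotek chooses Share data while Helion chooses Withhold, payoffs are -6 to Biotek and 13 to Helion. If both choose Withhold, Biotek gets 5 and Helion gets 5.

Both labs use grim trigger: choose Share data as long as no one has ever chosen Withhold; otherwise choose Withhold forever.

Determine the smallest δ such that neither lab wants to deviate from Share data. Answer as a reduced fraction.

3/8

One-period gain from deviating is 13 − 10 = 3. The loss is 10 − 5 = 5 in every subsequent period, with present value 5·δ/(1−δ).
Deviation is unprofitable when 5·δ/(1−δ) ≥ 3, i.e. δ/(1−δ) ≥ 3/5.
Equivalently δ ≥ 3/(3+5) = 3/8.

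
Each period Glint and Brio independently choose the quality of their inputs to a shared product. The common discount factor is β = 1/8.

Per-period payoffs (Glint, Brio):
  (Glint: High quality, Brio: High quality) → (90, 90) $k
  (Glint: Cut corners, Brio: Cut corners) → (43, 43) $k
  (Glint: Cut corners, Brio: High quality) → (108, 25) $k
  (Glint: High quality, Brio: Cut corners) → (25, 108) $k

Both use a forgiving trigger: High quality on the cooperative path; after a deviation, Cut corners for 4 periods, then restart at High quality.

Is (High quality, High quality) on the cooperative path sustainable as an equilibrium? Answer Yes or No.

Comparing payoff streams over the 5 periods until play realigns: cooperate → 90(1+β+…+β^4); deviate → 108 + 43(β+…+β^4).
Cooperation is sustained iff (90−43)(β+…+β^4) ≥ 108−90.
β+…+β^4 = 1/8·(1−(1/8)^4)/(1−1/8) = 0.1428, and (108−90)/(90−43) = 0.3830.
0.1428 < 0.3830, so cooperation is not sustainable.

No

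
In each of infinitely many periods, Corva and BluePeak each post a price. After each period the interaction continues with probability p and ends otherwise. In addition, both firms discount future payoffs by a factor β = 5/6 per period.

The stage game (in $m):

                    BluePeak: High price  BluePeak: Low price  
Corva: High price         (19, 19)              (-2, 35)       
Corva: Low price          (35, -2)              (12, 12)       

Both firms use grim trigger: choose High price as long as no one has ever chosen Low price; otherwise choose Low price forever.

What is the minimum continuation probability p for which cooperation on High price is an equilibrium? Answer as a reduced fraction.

With continuation probability p and discount β, the effective per-period discount factor is βp.
Grim-trigger IC: βp ≥ (35−19)/(35−12) = 16/23.
So p ≥ (16/23)/(5/6) = 96/115.

96/115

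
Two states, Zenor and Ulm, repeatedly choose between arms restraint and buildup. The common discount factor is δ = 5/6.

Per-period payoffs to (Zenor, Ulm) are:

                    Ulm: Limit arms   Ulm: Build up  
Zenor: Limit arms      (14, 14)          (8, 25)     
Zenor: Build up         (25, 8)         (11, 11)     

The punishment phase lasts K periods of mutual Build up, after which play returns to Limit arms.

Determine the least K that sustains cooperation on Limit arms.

No profitable deviation requires (14−11)(δ+…+δ^K) ≥ 25−14, i.e. δ+…+δ^K ≥ 11/3 ≈ 3.6667.
With δ = 5/6, the partial sums are K=1: 0.8333, K=2: 1.5278, …, K=6: 3.3255, K=7: 3.6046, K=8: 3.8372.
K = 8 is the first length at which the sum reaches 3.6667.

8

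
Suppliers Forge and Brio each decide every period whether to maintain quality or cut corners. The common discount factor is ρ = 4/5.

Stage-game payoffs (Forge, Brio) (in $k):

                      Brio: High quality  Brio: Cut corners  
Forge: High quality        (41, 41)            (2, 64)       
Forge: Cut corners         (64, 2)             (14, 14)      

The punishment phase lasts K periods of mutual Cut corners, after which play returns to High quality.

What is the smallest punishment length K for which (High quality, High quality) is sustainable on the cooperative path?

Need Σ_{k=1}^{K} ρ^k ≥ (64−41)/(41−14) = 0.8519 at ρ = 4/5.
At K = 1 the sum is 0.8000 < 0.8519; at K = 2 it is 1.4400 ≥ 0.8519.
So the minimum punishment length is K = 2.

2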